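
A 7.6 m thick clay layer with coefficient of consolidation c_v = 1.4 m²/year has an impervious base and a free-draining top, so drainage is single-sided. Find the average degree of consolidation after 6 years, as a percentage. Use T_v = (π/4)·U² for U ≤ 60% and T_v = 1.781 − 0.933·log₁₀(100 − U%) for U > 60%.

U ≈ 43 %

Drainage path length: H_d = H = 7.6 m (single drainage).
T_v = c_v·t/H_d² = 1.4×6/7.6² = 0.14543.
T_v = 0.14543 corresponds to the U ≤ 60% branch:
U = √(4T_v/π) = 0.4303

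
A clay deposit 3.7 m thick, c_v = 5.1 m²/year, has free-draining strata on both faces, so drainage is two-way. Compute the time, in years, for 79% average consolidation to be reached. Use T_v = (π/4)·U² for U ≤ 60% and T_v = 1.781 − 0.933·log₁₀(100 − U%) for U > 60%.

Drainage path length: H_d = H/2 = 1.85 m (double drainage).
U > 60%: T_v = 1.781 − 0.933·log₁₀(100 − 79) = 0.54737.
t = T_v·H_d²/c_v = 0.54737×1.85²/5.1 = 0.3673 years.

t ≈ 0.367 years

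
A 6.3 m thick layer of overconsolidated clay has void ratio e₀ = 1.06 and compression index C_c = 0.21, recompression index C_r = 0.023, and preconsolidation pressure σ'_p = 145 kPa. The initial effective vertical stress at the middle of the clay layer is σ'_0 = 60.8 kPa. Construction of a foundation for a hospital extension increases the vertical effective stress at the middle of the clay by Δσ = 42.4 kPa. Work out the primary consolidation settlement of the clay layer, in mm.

S_c ≈ 16.2 mm

Final effective stress: σ'_f = 60.8 + 42.4 = 103.2 kPa.
σ'_f = 103.2 ≤ σ'_p = 145 kPa, so the clay remains overconsolidated and only the recompression index applies:
S_c = C_r·H/(1+e₀)·log₁₀(σ'_f/σ'_0) = 0.023×6.3/2.06×log₁₀(103.2/60.8)
    = 0.070341 × 0.22978 = 0.01616 m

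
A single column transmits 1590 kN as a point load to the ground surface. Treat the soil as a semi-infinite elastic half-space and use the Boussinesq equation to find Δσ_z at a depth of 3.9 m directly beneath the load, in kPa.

Boussinesq vertical stress below a point load on an elastic half-space:
Δσ_z = 3P/(2πz²) · [1 + (r/z)²]^(−5/2)
r/z = 0/3.9 = 0; [1+(r/z)²]^(−5/2) = 1.
Δσ_z = 3×1590/(2π×3.9²) × 1 = 49.912 × 1 = 49.91 kPa

Δσ_z ≈ 49.9 kPa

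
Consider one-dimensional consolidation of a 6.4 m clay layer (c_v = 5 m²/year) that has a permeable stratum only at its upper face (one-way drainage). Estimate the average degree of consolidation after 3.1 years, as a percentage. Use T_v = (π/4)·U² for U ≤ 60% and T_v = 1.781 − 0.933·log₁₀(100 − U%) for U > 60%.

U ≈ 68.1 %

Drainage path length: H_d = H = 6.4 m (single drainage).
T_v = c_v·t/H_d² = 5×3.1/6.4² = 0.37842.
T_v = 0.37842 corresponds to the U > 60% branch:
U = 1 − 10^((1.781 − T_v)/0.933)/100 = 0.6814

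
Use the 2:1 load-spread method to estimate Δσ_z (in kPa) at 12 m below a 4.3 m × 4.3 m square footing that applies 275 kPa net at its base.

By the 2:1 method the load spreads at 1 horizontal : 2 vertical, so at depth z the loaded area has grown by z in each plan dimension:
Δσ = qBL/((B+z)(L+z)) = 275×4.3×4.3/((4.3+12)(4.3+12)) = 19.138 kPa

Δσ_z ≈ 19.1 kPa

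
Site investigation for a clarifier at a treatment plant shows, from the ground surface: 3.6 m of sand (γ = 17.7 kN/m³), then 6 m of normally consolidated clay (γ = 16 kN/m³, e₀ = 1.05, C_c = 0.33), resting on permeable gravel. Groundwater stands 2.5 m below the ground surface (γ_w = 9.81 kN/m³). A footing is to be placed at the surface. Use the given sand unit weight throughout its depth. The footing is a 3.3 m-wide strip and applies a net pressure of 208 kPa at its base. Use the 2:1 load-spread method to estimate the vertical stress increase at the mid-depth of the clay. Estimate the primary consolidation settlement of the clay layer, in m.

S_c ≈ 0.284 m

Mid-depth of clay below the ground surface: z = 3.6 + 6/2 = 6.6 m.
Total vertical stress at mid-clay: σ_v = 17.7×3.6 + 16×3 = 111.72 kPa.
Pore pressure: u = 9.81×(6.6 − 2.5) = 40.221 kPa.
Initial effective stress: σ'_0 = σ_v − u = 111.72 − 40.221 = 71.499 kPa.
Stress increase at mid-clay by the 2:1 spreading method:
Δσ = qB/(B+z) = 208×3.3/(3.3+6.6) = 69.333 kPa
Final effective stress: σ'_f = σ'_0 + Δσ = 71.499 + 69.333 = 140.83 kPa.
Normally consolidated clay, so the full stress increment lies on the virgin compression line:
S_c = C_c·H/(1+e₀)·log₁₀(σ'_f/σ'_0) = 0.33×6/(1+1.05)×log₁₀(140.83/71.499)
    = 0.96585 × 0.2944 = 0.2843 m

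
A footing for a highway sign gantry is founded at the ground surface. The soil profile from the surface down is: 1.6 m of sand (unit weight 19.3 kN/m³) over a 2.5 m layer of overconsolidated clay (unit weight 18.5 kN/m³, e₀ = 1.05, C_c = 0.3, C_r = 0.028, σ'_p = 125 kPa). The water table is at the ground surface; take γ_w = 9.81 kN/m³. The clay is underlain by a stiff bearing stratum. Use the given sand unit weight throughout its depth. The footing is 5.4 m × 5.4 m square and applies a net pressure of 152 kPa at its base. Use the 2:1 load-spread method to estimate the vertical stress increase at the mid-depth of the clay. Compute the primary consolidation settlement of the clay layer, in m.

Mid-depth of clay below the ground surface: z = 1.6 + 2.5/2 = 2.85 m.
Total vertical stress at mid-clay: σ_v = 19.3×1.6 + 18.5×1.25 = 54.005 kPa.
Pore pressure: u = 9.81×(2.85 − 0) = 27.959 kPa.
Initial effective stress: σ'_0 = σ_v − u = 54.005 − 27.959 = 26.046 kPa.
Stress increase at mid-clay by the 2:1 spreading method:
Δσ = qBL/((B+z)(L+z)) = 152×5.4×5.4/((5.4+2.85)(5.4+2.85)) = 65.121 kPa
Final effective stress: σ'_f = 26.046 + 65.121 = 91.167 kPa.
σ'_f = 91.167 ≤ σ'_p = 125 kPa, so the clay remains overconsolidated and only the recompression index applies:
S_c = C_r·H/(1+e₀)·log₁₀(σ'_f/σ'_0) = 0.028×2.5/2.05×log₁₀(91.167/26.046)
    = 0.034146 × 0.5441 = 0.01858 m

S_c ≈ 0.0186 m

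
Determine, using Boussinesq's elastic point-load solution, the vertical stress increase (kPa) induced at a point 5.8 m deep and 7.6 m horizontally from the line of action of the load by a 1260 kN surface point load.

Δσ_z ≈ 1.47 kPa

Boussinesq vertical stress below a point load on an elastic half-space:
Δσ_z = 3P/(2πz²) · [1 + (r/z)²]^(−5/2)
r/z = 7.6/5.8 = 1.3103; [1+(r/z)²]^(−5/2) = 0.082182.
Δσ_z = 3×1260/(2π×5.8²) × 0.082182 = 17.884 × 0.082182 = 1.47 kPa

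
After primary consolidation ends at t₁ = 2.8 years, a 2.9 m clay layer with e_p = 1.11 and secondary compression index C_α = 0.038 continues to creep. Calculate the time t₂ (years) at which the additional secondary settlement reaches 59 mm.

t₂ ≈ 37.7 years

S_s = C_α·H/(1+e_p)·log₁₀(t₂/t₁) ⇒ log₁₀(t₂/t₁) = S_s·(1+e_p)/(C_α·H).
log₁₀(t₂/t₁) = 0.059 × (1+1.11) / (0.038×2.9) = 1.13
t₂ = t₁ × 10^1.13 = 2.8 × 13.48 = 37.74 years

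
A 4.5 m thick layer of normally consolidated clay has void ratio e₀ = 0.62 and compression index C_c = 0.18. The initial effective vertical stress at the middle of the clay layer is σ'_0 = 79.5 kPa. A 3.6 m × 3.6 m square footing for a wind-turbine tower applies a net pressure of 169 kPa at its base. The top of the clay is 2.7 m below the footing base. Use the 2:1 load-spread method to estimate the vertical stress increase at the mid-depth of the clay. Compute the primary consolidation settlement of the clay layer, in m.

S_c ≈ 0.0694 m

Mid-depth of clay below the footing base: z = 2.7 + 4.5/2 = 4.95 m.
Stress increase at mid-clay by the 2:1 spreading method:
Δσ = qBL/((B+z)(L+z)) = 169×3.6×3.6/((3.6+4.95)(3.6+4.95)) = 29.961 kPa
Final effective stress: σ'_f = σ'_0 + Δσ = 79.5 + 29.961 = 109.46 kPa.
Normally consolidated clay, so the full stress increment lies on the virgin compression line:
S_c = C_c·H/(1+e₀)·log₁₀(σ'_f/σ'_0) = 0.18×4.5/(1+0.62)×log₁₀(109.46/79.5)
    = 0.5 × 0.13889 = 0.06945 m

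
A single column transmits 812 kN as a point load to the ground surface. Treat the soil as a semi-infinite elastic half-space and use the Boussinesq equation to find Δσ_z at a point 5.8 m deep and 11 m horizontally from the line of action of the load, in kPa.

Δσ_z ≈ 0.254 kPa

Boussinesq vertical stress below a point load on an elastic half-space:
Δσ_z = 3P/(2πz²) · [1 + (r/z)²]^(−5/2)
r/z = 11/5.8 = 1.8966; [1+(r/z)²]^(−5/2) = 0.022072.
Δσ_z = 3×812/(2π×5.8²) × 0.022072 = 11.525 × 0.022072 = 0.2544 kPa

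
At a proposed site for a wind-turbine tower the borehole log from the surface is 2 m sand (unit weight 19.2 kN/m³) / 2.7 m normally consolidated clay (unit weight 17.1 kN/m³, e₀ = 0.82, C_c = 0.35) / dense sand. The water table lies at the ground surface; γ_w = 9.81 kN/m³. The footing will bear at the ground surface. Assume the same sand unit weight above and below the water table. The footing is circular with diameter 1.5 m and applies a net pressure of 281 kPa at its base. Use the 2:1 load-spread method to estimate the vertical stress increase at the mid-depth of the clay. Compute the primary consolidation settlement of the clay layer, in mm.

S_c ≈ 149 mm

Mid-depth of clay below the ground surface: z = 2 + 2.7/2 = 3.35 m.
Total vertical stress at mid-clay: σ_v = 19.2×2 + 17.1×1.35 = 61.485 kPa.
Pore pressure: u = 9.81×(3.35 − 0) = 32.864 kPa.
Initial effective stress: σ'_0 = σ_v − u = 61.485 − 32.864 = 28.621 kPa.
Stress increase at mid-clay by the 2:1 spreading method:
Δσ ≈ qD²/(D+z)² = 281×1.5²/(1.5+3.35)² = 26.879 kPa
Final effective stress: σ'_f = σ'_0 + Δσ = 28.621 + 26.879 = 55.5 kPa.
Normally consolidated clay, so the full stress increment lies on the virgin compression line:
S_c = C_c·H/(1+e₀)·log₁₀(σ'_f/σ'_0) = 0.35×2.7/(1+0.82)×log₁₀(55.5/28.621)
    = 0.51923 × 0.28761 = 0.1493 m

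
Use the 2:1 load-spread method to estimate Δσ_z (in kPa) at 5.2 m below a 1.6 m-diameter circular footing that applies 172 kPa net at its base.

Δσ_z ≈ 9.52 kPa

By the 2:1 method the load spreads at 1 horizontal : 2 vertical, so at depth z the loaded area has grown by z in each plan dimension:
Δσ ≈ qD²/(D+z)² = 172×1.6²/(1.6+5.2)² = 9.5225 kPa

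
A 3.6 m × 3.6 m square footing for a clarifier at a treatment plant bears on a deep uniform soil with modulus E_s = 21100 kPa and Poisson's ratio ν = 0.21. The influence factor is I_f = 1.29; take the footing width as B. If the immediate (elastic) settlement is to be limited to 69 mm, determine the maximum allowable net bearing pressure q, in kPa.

q ≈ 328 kPa

S_e = q·B·(1−ν²)/E_s · I_f  ⇒  q = S_e·E_s / (B·(1−ν²)·I_f).
q = 0.069 × 21100 / (3.6 × 0.9559 × 1.29) = 328 kPa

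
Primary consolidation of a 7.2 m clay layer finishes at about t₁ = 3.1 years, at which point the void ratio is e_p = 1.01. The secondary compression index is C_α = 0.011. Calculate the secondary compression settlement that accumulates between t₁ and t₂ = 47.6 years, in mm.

S_s ≈ 46.7 mm

Secondary compression: S_s = C_α·H/(1+e_p)·log₁₀(t₂/t₁)
S_s = 0.011×7.2/(1+1.01)×log₁₀(47.6/3.1)
    = 0.0394 × 1.186 = 0.04674 m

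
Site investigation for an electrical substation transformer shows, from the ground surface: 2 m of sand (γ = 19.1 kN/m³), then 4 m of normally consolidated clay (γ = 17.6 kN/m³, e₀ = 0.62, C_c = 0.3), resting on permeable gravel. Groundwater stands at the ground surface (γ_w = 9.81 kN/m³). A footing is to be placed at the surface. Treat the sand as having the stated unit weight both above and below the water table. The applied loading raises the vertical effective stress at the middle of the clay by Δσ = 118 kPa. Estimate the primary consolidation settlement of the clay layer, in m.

Mid-depth of clay below the ground surface: z = 2 + 4/2 = 4 m.
Total vertical stress at mid-clay: σ_v = 19.1×2 + 17.6×2 = 73.4 kPa.
Pore pressure: u = 9.81×(4 − 0) = 39.24 kPa.
Initial effective stress: σ'_0 = σ_v − u = 73.4 − 39.24 = 34.16 kPa.
Final effective stress: σ'_f = σ'_0 + Δσ = 34.16 + 118 = 152.16 kPa.
Normally consolidated clay, so the full stress increment lies on the virgin compression line:
S_c = C_c·H/(1+e₀)·log₁₀(σ'_f/σ'_0) = 0.3×4/(1+0.62)×log₁₀(152.16/34.16)
    = 0.74074 × 0.64878 = 0.4806 m

S_c ≈ 0.481 m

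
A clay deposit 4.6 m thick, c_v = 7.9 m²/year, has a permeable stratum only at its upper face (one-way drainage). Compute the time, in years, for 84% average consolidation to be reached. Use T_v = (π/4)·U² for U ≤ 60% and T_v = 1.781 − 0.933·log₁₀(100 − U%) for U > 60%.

t ≈ 1.76 years

Drainage path length: H_d = H = 4.6 m (single drainage).
U > 60%: T_v = 1.781 − 0.933·log₁₀(100 − 84) = 0.65756.
t = T_v·H_d²/c_v = 0.65756×4.6²/7.9 = 1.761 years.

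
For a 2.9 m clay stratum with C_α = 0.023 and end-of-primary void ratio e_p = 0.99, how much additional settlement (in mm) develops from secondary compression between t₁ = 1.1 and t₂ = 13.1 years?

Secondary compression: S_s = C_α·H/(1+e_p)·log₁₀(t₂/t₁)
S_s = 0.023×2.9/(1+0.99)×log₁₀(13.1/1.1)
    = 0.03352 × 1.076 = 0.03606 m

S_s ≈ 36.1 mm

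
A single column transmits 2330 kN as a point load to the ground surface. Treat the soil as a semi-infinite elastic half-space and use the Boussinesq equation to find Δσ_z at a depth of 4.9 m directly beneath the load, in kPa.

Boussinesq vertical stress below a point load on an elastic half-space:
Δσ_z = 3P/(2πz²) · [1 + (r/z)²]^(−5/2)
r/z = 0/4.9 = 0; [1+(r/z)²]^(−5/2) = 1.
Δσ_z = 3×2330/(2π×4.9²) × 1 = 46.335 × 1 = 46.34 kPa

Δσ_z ≈ 46.3 kPa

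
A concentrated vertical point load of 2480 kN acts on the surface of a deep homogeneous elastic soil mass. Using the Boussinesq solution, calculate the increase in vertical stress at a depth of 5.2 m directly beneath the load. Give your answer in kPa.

Boussinesq vertical stress below a point load on an elastic half-space:
Δσ_z = 3P/(2πz²) · [1 + (r/z)²]^(−5/2)
r/z = 0/5.2 = 0; [1+(r/z)²]^(−5/2) = 1.
Δσ_z = 3×2480/(2π×5.2²) × 1 = 43.791 × 1 = 43.79 kPa

Δσ_z ≈ 43.8 kPa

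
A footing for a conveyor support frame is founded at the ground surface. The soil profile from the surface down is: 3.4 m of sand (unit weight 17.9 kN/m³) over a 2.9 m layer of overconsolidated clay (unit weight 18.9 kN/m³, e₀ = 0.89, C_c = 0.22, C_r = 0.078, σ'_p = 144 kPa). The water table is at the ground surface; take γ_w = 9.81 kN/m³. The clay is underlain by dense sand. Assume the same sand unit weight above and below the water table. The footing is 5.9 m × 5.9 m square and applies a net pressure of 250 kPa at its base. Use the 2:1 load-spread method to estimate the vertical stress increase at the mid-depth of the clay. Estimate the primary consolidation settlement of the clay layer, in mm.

Mid-depth of clay below the ground surface: z = 3.4 + 2.9/2 = 4.85 m.
Total vertical stress at mid-clay: σ_v = 17.9×3.4 + 18.9×1.45 = 88.265 kPa.
Pore pressure: u = 9.81×(4.85 − 0) = 47.578 kPa.
Initial effective stress: σ'_0 = σ_v − u = 88.265 − 47.578 = 40.687 kPa.
Stress increase at mid-clay by the 2:1 spreading method:
Δσ = qBL/((B+z)(L+z)) = 250×5.9×5.9/((5.9+4.85)(5.9+4.85)) = 75.306 kPa
Final effective stress: σ'_f = 40.687 + 75.306 = 115.99 kPa.
σ'_f = 115.99 ≤ σ'_p = 144 kPa, so the clay remains overconsolidated and only the recompression index applies:
S_c = C_r·H/(1+e₀)·log₁₀(σ'_f/σ'_0) = 0.078×2.9/1.89×log₁₀(115.99/40.687)
    = 0.11968 × 0.45496 = 0.05445 m

S_c ≈ 54.5 mm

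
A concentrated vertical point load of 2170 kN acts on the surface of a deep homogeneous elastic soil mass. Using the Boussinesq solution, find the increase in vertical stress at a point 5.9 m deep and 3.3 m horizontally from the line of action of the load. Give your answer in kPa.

Boussinesq vertical stress below a point load on an elastic half-space:
Δσ_z = 3P/(2πz²) · [1 + (r/z)²]^(−5/2)
r/z = 3.3/5.9 = 0.55932; [1+(r/z)²]^(−5/2) = 0.50637.
Δσ_z = 3×2170/(2π×5.9²) × 0.50637 = 29.764 × 0.50637 = 15.07 kPa

Δσ_z ≈ 15.1 kPa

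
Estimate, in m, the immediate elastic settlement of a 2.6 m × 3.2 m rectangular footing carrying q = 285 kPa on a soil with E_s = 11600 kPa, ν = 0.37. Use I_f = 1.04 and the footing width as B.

S_e ≈ 0.0573 m

Immediate (elastic) settlement: S_e = q·B·(1−ν²)/E_s · I_f.
S_e = 285 × 2.6 × (1 − 0.37²) / 11600 × 1.04
    = 285 × 2.6 × 0.8631 / 11600 × 1.04
    = 0.05734 m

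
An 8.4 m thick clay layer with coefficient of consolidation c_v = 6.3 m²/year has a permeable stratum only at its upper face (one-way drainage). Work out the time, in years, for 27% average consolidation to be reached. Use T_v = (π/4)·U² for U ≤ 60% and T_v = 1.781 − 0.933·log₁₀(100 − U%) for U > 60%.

t ≈ 0.641 years

Drainage path length: H_d = H = 8.4 m (single drainage).
U ≤ 60%: T_v = (π/4)·U² = (π/4)×0.27² = 0.057256.
t = T_v·H_d²/c_v = 0.057256×8.4²/6.3 = 0.6413 years.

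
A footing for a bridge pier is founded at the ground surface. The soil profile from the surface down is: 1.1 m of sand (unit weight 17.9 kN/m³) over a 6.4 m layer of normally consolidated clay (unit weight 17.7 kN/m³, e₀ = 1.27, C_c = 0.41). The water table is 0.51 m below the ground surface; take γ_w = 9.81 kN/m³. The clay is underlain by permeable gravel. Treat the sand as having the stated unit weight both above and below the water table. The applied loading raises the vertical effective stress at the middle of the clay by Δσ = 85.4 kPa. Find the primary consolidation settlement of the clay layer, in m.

Mid-depth of clay below the ground surface: z = 1.1 + 6.4/2 = 4.3 m.
Total vertical stress at mid-clay: σ_v = 17.9×1.1 + 17.7×3.2 = 76.33 kPa.
Pore pressure: u = 9.81×(4.3 − 0.51) = 37.18 kPa.
Initial effective stress: σ'_0 = σ_v − u = 76.33 − 37.18 = 39.15 kPa.
Final effective stress: σ'_f = σ'_0 + Δσ = 39.15 + 85.4 = 124.55 kPa.
Normally consolidated clay, so the full stress increment lies on the virgin compression line:
S_c = C_c·H/(1+e₀)·log₁₀(σ'_f/σ'_0) = 0.41×6.4/(1+1.27)×log₁₀(124.55/39.15)
    = 1.1559 × 0.50261 = 0.581 m

S_c ≈ 0.581 m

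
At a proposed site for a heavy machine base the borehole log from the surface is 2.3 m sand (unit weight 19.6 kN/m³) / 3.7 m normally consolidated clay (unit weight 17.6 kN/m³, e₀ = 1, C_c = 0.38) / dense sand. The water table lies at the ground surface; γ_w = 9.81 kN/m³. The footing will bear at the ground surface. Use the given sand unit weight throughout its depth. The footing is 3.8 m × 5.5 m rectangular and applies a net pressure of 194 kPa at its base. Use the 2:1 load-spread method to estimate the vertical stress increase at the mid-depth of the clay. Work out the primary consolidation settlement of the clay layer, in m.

Mid-depth of clay below the ground surface: z = 2.3 + 3.7/2 = 4.15 m.
Total vertical stress at mid-clay: σ_v = 19.6×2.3 + 17.6×1.85 = 77.64 kPa.
Pore pressure: u = 9.81×(4.15 − 0) = 40.712 kPa.
Initial effective stress: σ'_0 = σ_v − u = 77.64 − 40.712 = 36.928 kPa.
Stress increase at mid-clay by the 2:1 spreading method:
Δσ = qBL/((B+z)(L+z)) = 194×3.8×5.5/((3.8+4.15)(5.5+4.15)) = 52.851 kPa
Final effective stress: σ'_f = σ'_0 + Δσ = 36.928 + 52.851 = 89.779 kPa.
Normally consolidated clay, so the full stress increment lies on the virgin compression line:
S_c = C_c·H/(1+e₀)·log₁₀(σ'_f/σ'_0) = 0.38×3.7/(1+1)×log₁₀(89.779/36.928)
    = 0.703 × 0.38582 = 0.2712 m

S_c ≈ 0.271 m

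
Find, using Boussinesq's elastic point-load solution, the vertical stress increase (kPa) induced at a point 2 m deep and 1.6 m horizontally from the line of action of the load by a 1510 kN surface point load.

Boussinesq vertical stress below a point load on an elastic half-space:
Δσ_z = 3P/(2πz²) · [1 + (r/z)²]^(−5/2)
r/z = 1.6/2 = 0.8; [1+(r/z)²]^(−5/2) = 0.29033.
Δσ_z = 3×1510/(2π×2²) × 0.29033 = 180.24 × 0.29033 = 52.33 kPa

Δσ_z ≈ 52.3 kPa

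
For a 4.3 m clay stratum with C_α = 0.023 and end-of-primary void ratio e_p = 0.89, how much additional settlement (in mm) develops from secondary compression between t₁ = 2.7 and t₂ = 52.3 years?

S_s ≈ 67.4 mm

Secondary compression: S_s = C_α·H/(1+e_p)·log₁₀(t₂/t₁)
S_s = 0.023×4.3/(1+0.89)×log₁₀(52.3/2.7)
    = 0.05233 × 1.287 = 0.06735 m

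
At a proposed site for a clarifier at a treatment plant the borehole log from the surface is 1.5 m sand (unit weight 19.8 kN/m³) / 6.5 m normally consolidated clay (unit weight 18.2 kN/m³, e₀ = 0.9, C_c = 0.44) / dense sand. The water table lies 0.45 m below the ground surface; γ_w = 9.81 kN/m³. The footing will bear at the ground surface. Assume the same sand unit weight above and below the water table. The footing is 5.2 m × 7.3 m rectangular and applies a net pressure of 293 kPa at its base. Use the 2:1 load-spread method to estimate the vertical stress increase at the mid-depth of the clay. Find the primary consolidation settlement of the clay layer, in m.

S_c ≈ 0.716 m

Mid-depth of clay below the ground surface: z = 1.5 + 6.5/2 = 4.75 m.
Total vertical stress at mid-clay: σ_v = 19.8×1.5 + 18.2×3.25 = 88.85 kPa.
Pore pressure: u = 9.81×(4.75 − 0.45) = 42.183 kPa.
Initial effective stress: σ'_0 = σ_v − u = 88.85 − 42.183 = 46.667 kPa.
Stress increase at mid-clay by the 2:1 spreading method:
Δσ = qBL/((B+z)(L+z)) = 293×5.2×7.3/((5.2+4.75)(7.3+4.75)) = 92.765 kPa
Final effective stress: σ'_f = σ'_0 + Δσ = 46.667 + 92.765 = 139.43 kPa.
Normally consolidated clay, so the full stress increment lies on the virgin compression line:
S_c = C_c·H/(1+e₀)·log₁₀(σ'_f/σ'_0) = 0.44×6.5/(1+0.9)×log₁₀(139.43/46.667)
    = 1.5053 × 0.47535 = 0.7155 m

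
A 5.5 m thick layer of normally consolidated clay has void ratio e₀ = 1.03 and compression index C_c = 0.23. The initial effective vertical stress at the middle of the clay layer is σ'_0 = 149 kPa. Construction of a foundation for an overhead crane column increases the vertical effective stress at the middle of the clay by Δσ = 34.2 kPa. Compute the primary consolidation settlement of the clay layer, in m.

Final effective stress: σ'_f = σ'_0 + Δσ = 149 + 34.2 = 183.2 kPa.
Normally consolidated clay, so the full stress increment lies on the virgin compression line:
S_c = C_c·H/(1+e₀)·log₁₀(σ'_f/σ'_0) = 0.23×5.5/(1+1.03)×log₁₀(183.2/149)
    = 0.62315 × 0.089739 = 0.05592 m

S_c ≈ 0.0559 m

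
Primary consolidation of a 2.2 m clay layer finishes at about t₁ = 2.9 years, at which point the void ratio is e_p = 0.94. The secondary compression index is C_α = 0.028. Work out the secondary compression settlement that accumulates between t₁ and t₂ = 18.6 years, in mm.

S_s ≈ 25.6 mm

Secondary compression: S_s = C_α·H/(1+e_p)·log₁₀(t₂/t₁)
S_s = 0.028×2.2/(1+0.94)×log₁₀(18.6/2.9)
    = 0.03175 × 0.8071 = 0.02563 m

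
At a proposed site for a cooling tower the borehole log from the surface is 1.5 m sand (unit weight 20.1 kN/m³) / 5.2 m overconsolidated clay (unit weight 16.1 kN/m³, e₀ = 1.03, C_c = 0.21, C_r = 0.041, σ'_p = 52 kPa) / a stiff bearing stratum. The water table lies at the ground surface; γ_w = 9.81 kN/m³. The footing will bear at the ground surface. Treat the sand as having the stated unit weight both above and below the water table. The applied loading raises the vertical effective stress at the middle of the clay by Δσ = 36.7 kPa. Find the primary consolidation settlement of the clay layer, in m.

Mid-depth of clay below the ground surface: z = 1.5 + 5.2/2 = 4.1 m.
Total vertical stress at mid-clay: σ_v = 20.1×1.5 + 16.1×2.6 = 72.01 kPa.
Pore pressure: u = 9.81×(4.1 − 0) = 40.221 kPa.
Initial effective stress: σ'_0 = σ_v − u = 72.01 − 40.221 = 31.789 kPa.
Final effective stress: σ'_f = 31.789 + 36.7 = 68.489 kPa.
σ'_f = 68.489 > σ'_p = 52 kPa, so the stress path crosses the preconsolidation pressure — recompression up to σ'_p, then virgin compression beyond:
S_c = H/(1+e₀)·[C_r·log₁₀(σ'_p/σ'_0) + C_c·log₁₀(σ'_f/σ'_p)]
    = 5.2/2.03 × [0.041×log₁₀(52/31.789) + 0.21×log₁₀(68.489/52)]
    = 2.5616 × [0.0087628 + 0.02512] = 0.08679 m

S_c ≈ 0.0868 m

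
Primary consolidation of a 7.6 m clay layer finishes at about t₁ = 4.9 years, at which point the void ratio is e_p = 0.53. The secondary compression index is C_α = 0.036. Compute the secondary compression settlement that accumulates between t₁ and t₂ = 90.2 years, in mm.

S_s ≈ 226 mm

Secondary compression: S_s = C_α·H/(1+e_p)·log₁₀(t₂/t₁)
S_s = 0.036×7.6/(1+0.53)×log₁₀(90.2/4.9)
    = 0.1788 × 1.265 = 0.2262 m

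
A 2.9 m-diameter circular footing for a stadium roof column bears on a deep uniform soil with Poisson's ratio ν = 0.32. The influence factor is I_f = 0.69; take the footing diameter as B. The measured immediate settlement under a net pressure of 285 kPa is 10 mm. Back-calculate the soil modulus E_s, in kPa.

S_e = q·B·(1−ν²)/E_s · I_f  ⇒  E_s = q·B·(1−ν²)·I_f / S_e.
E_s = 285 × 2.9 × 0.8976 × 0.69 / 0.01 = 51190 kPa

E_s ≈ 51200 kPa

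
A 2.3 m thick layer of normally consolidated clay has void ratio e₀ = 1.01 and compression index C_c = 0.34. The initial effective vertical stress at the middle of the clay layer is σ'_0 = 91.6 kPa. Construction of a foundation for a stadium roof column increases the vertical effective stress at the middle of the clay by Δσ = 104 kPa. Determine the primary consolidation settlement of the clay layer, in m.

Final effective stress: σ'_f = σ'_0 + Δσ = 91.6 + 104 = 195.6 kPa.
Normally consolidated clay, so the full stress increment lies on the virgin compression line:
S_c = C_c·H/(1+e₀)·log₁₀(σ'_f/σ'_0) = 0.34×2.3/(1+1.01)×log₁₀(195.6/91.6)
    = 0.38905 × 0.32947 = 0.1282 m

S_c ≈ 0.128 m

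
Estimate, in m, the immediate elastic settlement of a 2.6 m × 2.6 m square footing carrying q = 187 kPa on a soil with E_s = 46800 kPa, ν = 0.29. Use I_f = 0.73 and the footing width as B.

S_e ≈ 0.00695 m

Immediate (elastic) settlement: S_e = q·B·(1−ν²)/E_s · I_f.
S_e = 187 × 2.6 × (1 − 0.29²) / 46800 × 0.73
    = 187 × 2.6 × 0.9159 / 46800 × 0.73
    = 0.006946 m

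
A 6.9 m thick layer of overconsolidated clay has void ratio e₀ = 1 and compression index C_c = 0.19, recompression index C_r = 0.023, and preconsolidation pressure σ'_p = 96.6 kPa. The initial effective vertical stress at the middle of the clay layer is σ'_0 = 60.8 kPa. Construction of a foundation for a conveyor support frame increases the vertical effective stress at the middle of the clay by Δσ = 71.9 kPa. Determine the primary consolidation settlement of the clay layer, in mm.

Final effective stress: σ'_f = 60.8 + 71.9 = 132.7 kPa.
σ'_f = 132.7 > σ'_p = 96.6 kPa, so the stress path crosses the preconsolidation pressure — recompression up to σ'_p, then virgin compression beyond:
S_c = H/(1+e₀)·[C_r·log₁₀(σ'_p/σ'_0) + C_c·log₁₀(σ'_f/σ'_p)]
    = 6.9/2 × [0.023×log₁₀(96.6/60.8) + 0.19×log₁₀(132.7/96.6)]
    = 3.45 × [0.0046247 + 0.0262] = 0.1063 m

S_c ≈ 106 mm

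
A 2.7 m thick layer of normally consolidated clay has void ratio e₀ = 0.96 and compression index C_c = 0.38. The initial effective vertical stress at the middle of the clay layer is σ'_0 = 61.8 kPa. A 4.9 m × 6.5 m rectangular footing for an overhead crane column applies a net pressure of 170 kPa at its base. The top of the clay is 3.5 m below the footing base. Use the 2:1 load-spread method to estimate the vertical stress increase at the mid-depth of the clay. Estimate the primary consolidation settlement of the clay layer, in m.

Mid-depth of clay below the footing base: z = 3.5 + 2.7/2 = 4.85 m.
Stress increase at mid-clay by the 2:1 spreading method:
Δσ = qBL/((B+z)(L+z)) = 170×4.9×6.5/((4.9+4.85)(6.5+4.85)) = 48.928 kPa
Final effective stress: σ'_f = σ'_0 + Δσ = 61.8 + 48.928 = 110.73 kPa.
Normally consolidated clay, so the full stress increment lies on the virgin compression line:
S_c = C_c·H/(1+e₀)·log₁₀(σ'_f/σ'_0) = 0.38×2.7/(1+0.96)×log₁₀(110.73/61.8)
    = 0.52347 × 0.25328 = 0.1326 m

S_c ≈ 0.133 m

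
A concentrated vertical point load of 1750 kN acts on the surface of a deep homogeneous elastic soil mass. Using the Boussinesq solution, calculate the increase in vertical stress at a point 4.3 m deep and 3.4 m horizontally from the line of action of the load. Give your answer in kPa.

Δσ_z ≈ 13.4 kPa

Boussinesq vertical stress below a point load on an elastic half-space:
Δσ_z = 3P/(2πz²) · [1 + (r/z)²]^(−5/2)
r/z = 3.4/4.3 = 0.7907; [1+(r/z)²]^(−5/2) = 0.29698.
Δσ_z = 3×1750/(2π×4.3²) × 0.29698 = 45.19 × 0.29698 = 13.42 kPa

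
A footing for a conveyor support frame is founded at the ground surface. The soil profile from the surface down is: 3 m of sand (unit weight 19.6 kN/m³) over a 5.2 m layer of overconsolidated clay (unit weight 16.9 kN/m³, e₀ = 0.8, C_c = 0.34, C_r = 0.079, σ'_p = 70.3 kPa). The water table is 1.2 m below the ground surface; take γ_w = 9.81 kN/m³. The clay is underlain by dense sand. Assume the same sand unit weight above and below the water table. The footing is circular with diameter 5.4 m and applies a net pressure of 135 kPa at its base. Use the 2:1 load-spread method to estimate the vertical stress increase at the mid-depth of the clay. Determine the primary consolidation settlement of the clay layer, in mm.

Mid-depth of clay below the ground surface: z = 3 + 5.2/2 = 5.6 m.
Total vertical stress at mid-clay: σ_v = 19.6×3 + 16.9×2.6 = 102.74 kPa.
Pore pressure: u = 9.81×(5.6 − 1.2) = 43.164 kPa.
Initial effective stress: σ'_0 = σ_v − u = 102.74 − 43.164 = 59.576 kPa.
Stress increase at mid-clay by the 2:1 spreading method:
Δσ ≈ qD²/(D+z)² = 135×5.4²/(5.4+5.6)² = 32.534 kPa
Final effective stress: σ'_f = 59.576 + 32.534 = 92.11 kPa.
σ'_f = 92.11 > σ'_p = 70.3 kPa, so the stress path crosses the preconsolidation pressure — recompression up to σ'_p, then virgin compression beyond:
S_c = H/(1+e₀)·[C_r·log₁₀(σ'_p/σ'_0) + C_c·log₁₀(σ'_f/σ'_p)]
    = 5.2/1.8 × [0.079×log₁₀(70.3/59.576) + 0.34×log₁₀(92.11/70.3)]
    = 2.8889 × [0.0056788 + 0.039899] = 0.1317 m

S_c ≈ 132 mm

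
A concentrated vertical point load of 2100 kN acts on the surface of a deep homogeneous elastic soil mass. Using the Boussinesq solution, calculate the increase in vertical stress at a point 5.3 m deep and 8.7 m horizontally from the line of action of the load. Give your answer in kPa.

Boussinesq vertical stress below a point load on an elastic half-space:
Δσ_z = 3P/(2πz²) · [1 + (r/z)²]^(−5/2)
r/z = 8.7/5.3 = 1.6415; [1+(r/z)²]^(−5/2) = 0.038115.
Δσ_z = 3×2100/(2π×5.3²) × 0.038115 = 35.695 × 0.038115 = 1.361 kPa

Δσ_z ≈ 1.36 kPa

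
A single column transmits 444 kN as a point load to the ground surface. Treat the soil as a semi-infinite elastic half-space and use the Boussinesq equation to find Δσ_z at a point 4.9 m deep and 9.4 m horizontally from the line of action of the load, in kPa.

Δσ_z ≈ 0.186 kPa

Boussinesq vertical stress below a point load on an elastic half-space:
Δσ_z = 3P/(2πz²) · [1 + (r/z)²]^(−5/2)
r/z = 9.4/4.9 = 1.9184; [1+(r/z)²]^(−5/2) = 0.021103.
Δσ_z = 3×444/(2π×4.9²) × 0.021103 = 8.8294 × 0.021103 = 0.1863 kPa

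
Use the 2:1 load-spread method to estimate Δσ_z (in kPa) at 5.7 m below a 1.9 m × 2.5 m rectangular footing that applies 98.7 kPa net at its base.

Δσ_z ≈ 7.52 kPa

By the 2:1 method the load spreads at 1 horizontal : 2 vertical, so at depth z the loaded area has grown by z in each plan dimension:
Δσ = qBL/((B+z)(L+z)) = 98.7×1.9×2.5/((1.9+5.7)(2.5+5.7)) = 7.5229 kPa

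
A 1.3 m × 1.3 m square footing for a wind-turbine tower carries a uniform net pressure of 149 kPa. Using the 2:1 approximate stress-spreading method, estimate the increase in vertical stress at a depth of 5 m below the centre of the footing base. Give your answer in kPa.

Δσ_z ≈ 6.34 kPa

By the 2:1 method the load spreads at 1 horizontal : 2 vertical, so at depth z the loaded area has grown by z in each plan dimension:
Δσ = qBL/((B+z)(L+z)) = 149×1.3×1.3/((1.3+5)(1.3+5)) = 6.3444 kPa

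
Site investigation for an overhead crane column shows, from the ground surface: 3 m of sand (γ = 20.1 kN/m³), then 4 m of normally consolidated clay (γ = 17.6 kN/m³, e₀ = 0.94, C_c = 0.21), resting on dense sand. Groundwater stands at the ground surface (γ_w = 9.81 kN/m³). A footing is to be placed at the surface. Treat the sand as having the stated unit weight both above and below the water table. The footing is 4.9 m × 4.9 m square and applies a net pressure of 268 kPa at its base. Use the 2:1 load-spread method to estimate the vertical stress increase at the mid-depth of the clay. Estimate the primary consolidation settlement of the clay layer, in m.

S_c ≈ 0.166 m

Mid-depth of clay below the ground surface: z = 3 + 4/2 = 5 m.
Total vertical stress at mid-clay: σ_v = 20.1×3 + 17.6×2 = 95.5 kPa.
Pore pressure: u = 9.81×(5 − 0) = 49.05 kPa.
Initial effective stress: σ'_0 = σ_v − u = 95.5 − 49.05 = 46.45 kPa.
Stress increase at mid-clay by the 2:1 spreading method:
Δσ = qBL/((B+z)(L+z)) = 268×4.9×4.9/((4.9+5)(4.9+5)) = 65.653 kPa
Final effective stress: σ'_f = σ'_0 + Δσ = 46.45 + 65.653 = 112.1 kPa.
Normally consolidated clay, so the full stress increment lies on the virgin compression line:
S_c = C_c·H/(1+e₀)·log₁₀(σ'_f/σ'_0) = 0.21×4/(1+0.94)×log₁₀(112.1/46.45)
    = 0.43299 × 0.38262 = 0.1657 m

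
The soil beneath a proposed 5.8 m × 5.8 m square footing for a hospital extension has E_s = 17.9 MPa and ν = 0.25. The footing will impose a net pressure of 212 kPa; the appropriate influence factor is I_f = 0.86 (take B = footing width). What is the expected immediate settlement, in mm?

Immediate (elastic) settlement: S_e = q·B·(1−ν²)/E_s · I_f.
E_s = 17.9 MPa = 17900 kPa.
S_e = 212 × 5.8 × (1 − 0.25²) / 17900 × 0.86
    = 212 × 5.8 × 0.9375 / 17900 × 0.86
    = 0.05538 m = 55.38 mm

S_e ≈ 55.4 mm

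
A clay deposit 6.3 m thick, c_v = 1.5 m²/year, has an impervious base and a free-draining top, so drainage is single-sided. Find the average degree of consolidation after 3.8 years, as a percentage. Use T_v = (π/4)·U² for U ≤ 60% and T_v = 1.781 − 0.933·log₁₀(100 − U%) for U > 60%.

U ≈ 42.8 %

Drainage path length: H_d = H = 6.3 m (single drainage).
T_v = c_v·t/H_d² = 1.5×3.8/6.3² = 0.14361.
T_v = 0.14361 corresponds to the U ≤ 60% branch:
U = √(4T_v/π) = 0.4276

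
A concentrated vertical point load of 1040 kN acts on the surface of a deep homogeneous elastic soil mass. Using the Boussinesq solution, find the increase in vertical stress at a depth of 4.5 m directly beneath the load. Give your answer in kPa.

Boussinesq vertical stress below a point load on an elastic half-space:
Δσ_z = 3P/(2πz²) · [1 + (r/z)²]^(−5/2)
r/z = 0/4.5 = 0; [1+(r/z)²]^(−5/2) = 1.
Δσ_z = 3×1040/(2π×4.5²) × 1 = 24.522 × 1 = 24.52 kPa

Δσ_z ≈ 24.5 kPa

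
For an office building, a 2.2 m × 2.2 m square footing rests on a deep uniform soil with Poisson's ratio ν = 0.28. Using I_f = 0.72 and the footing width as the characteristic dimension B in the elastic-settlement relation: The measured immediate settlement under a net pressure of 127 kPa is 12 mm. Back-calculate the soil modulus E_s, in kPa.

E_s ≈ 15400 kPa

S_e = q·B·(1−ν²)/E_s · I_f  ⇒  E_s = q·B·(1−ν²)·I_f / S_e.
E_s = 127 × 2.2 × 0.9216 × 0.72 / 0.012 = 15450 kPa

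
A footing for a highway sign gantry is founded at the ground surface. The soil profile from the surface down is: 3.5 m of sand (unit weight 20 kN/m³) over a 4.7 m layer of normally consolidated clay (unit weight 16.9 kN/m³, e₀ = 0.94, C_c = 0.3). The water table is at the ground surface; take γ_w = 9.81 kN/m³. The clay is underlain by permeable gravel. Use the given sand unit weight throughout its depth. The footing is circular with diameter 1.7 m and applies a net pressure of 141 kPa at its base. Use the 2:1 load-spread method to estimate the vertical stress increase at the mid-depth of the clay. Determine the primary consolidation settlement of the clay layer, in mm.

S_c ≈ 40.4 mm

Mid-depth of clay below the ground surface: z = 3.5 + 4.7/2 = 5.85 m.
Total vertical stress at mid-clay: σ_v = 20×3.5 + 16.9×2.35 = 109.72 kPa.
Pore pressure: u = 9.81×(5.85 − 0) = 57.389 kPa.
Initial effective stress: σ'_0 = σ_v − u = 109.72 − 57.389 = 52.331 kPa.
Stress increase at mid-clay by the 2:1 spreading method:
Δσ ≈ qD²/(D+z)² = 141×1.7²/(1.7+5.85)² = 7.1486 kPa
Final effective stress: σ'_f = σ'_0 + Δσ = 52.331 + 7.1486 = 59.48 kPa.
Normally consolidated clay, so the full stress increment lies on the virgin compression line:
S_c = C_c·H/(1+e₀)·log₁₀(σ'_f/σ'_0) = 0.3×4.7/(1+0.94)×log₁₀(59.48/52.331)
    = 0.7268 × 0.055612 = 0.04042 m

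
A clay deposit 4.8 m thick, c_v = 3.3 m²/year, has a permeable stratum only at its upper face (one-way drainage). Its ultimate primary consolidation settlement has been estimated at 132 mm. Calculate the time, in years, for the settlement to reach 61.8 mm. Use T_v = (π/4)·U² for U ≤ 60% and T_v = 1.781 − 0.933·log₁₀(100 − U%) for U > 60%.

Drainage path length: H_d = H = 4.8 m (single drainage).
U = S(t)/S_ult = 61.8/132 = 0.4682.
U ≤ 60%: T_v = (π/4)·U² = (π/4)×0.46818² = 0.17215.
t = T_v·H_d²/c_v = 0.17215×4.8²/3.3 = 1.202 years.

t ≈ 1.2 years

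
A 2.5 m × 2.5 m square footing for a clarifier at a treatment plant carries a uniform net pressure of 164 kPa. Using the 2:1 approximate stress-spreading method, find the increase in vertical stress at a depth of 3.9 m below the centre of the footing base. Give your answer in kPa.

By the 2:1 method the load spreads at 1 horizontal : 2 vertical, so at depth z the loaded area has grown by z in each plan dimension:
Δσ = qBL/((B+z)(L+z)) = 164×2.5×2.5/((2.5+3.9)(2.5+3.9)) = 25.024 kPa

Δσ_z ≈ 25 kPa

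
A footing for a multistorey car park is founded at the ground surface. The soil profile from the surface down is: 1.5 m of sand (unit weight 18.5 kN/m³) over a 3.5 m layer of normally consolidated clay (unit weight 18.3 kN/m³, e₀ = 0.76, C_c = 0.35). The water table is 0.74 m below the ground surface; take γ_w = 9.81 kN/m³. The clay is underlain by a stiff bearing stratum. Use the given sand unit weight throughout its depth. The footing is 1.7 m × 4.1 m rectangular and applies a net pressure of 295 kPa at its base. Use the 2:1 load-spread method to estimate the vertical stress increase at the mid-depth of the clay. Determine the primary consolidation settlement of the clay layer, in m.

Mid-depth of clay below the ground surface: z = 1.5 + 3.5/2 = 3.25 m.
Total vertical stress at mid-clay: σ_v = 18.5×1.5 + 18.3×1.75 = 59.775 kPa.
Pore pressure: u = 9.81×(3.25 − 0.74) = 24.623 kPa.
Initial effective stress: σ'_0 = σ_v − u = 59.775 − 24.623 = 35.152 kPa.
Stress increase at mid-clay by the 2:1 spreading method:
Δσ = qBL/((B+z)(L+z)) = 295×1.7×4.1/((1.7+3.25)(4.1+3.25)) = 56.515 kPa
Final effective stress: σ'_f = σ'_0 + Δσ = 35.152 + 56.515 = 91.667 kPa.
Normally consolidated clay, so the full stress increment lies on the virgin compression line:
S_c = C_c·H/(1+e₀)·log₁₀(σ'_f/σ'_0) = 0.35×3.5/(1+0.76)×log₁₀(91.667/35.152)
    = 0.69602 × 0.41626 = 0.2897 m

S_c ≈ 0.29 m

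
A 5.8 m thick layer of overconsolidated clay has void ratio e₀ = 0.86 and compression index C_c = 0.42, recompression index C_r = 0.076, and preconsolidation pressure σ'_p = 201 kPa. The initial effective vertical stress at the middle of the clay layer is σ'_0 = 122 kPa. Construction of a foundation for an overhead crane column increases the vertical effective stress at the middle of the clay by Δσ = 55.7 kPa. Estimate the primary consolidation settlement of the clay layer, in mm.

S_c ≈ 38.7 mm

Final effective stress: σ'_f = 122 + 55.7 = 177.7 kPa.
σ'_f = 177.7 ≤ σ'_p = 201 kPa, so the clay remains overconsolidated and only the recompression index applies:
S_c = C_r·H/(1+e₀)·log₁₀(σ'_f/σ'_0) = 0.076×5.8/1.86×log₁₀(177.7/122)
    = 0.23699 × 0.16333 = 0.03871 m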